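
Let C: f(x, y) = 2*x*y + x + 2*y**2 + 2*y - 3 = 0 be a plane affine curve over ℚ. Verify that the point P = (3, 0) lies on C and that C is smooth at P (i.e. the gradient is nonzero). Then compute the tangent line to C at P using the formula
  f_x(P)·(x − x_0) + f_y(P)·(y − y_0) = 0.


Tangent line at P: x + 8*y - 3 = 0.

Step 1: f(3, 0) = 0, so P lies on C.
Step 2: partial derivatives
  f_x(x, y) = 2*y + 1, f_y(x, y) = 2*x + 4*y + 2.
  f_x(P) = 1, f_y(P) = 8 (gradient nonzero, so P is smooth).
Step 3: tangent line at P: 1·(x − 3) + 8·(y − 0) = 0.
Expanding: x + 8*y - 3 = 0.


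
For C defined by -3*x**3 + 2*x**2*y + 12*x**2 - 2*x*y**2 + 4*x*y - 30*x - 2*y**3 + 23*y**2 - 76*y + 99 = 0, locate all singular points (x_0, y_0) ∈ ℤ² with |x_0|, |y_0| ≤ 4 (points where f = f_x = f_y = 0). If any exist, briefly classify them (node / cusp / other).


Singular points: {(2, 3)}; classification: cusp.

Compute partial derivatives:
  f_x = -9*x**2 + 4*x*y + 24*x - 2*y**2 + 4*y - 30.
  f_y = 2*x**2 - 4*x*y + 4*x - 6*y**2 + 46*y - 76.
Scan x_0 ∈ {−4, ..., 4}. For each x_0, f_y(x_0, y) is a polynomial in y; find its integer roots y ∈ {−4, ..., 4}, then test f_x and f at those candidates.
  x = -4: f_y(-4, y) = -6*y**2 + 62*y - 60; no integer root y with |y| ≤ 4.
  x = -3: f_y(-3, y) = -6*y**2 + 58*y - 70; no integer root y with |y| ≤ 4.
  x = -2: f_y(-2, y) = -6*y**2 + 54*y - 76; no integer root y with |y| ≤ 4.
  x = -1: f_y(-1, y) = -6*y**2 + 50*y - 78; no integer root y with |y| ≤ 4.
  x = 0: f_y(0, y) = -6*y**2 + 46*y - 76; no integer root y with |y| ≤ 4.
  x = 1: f_y(1, y) = -6*y**2 + 42*y - 70; no integer root y with |y| ≤ 4.
  x = 2: f_y(2, y) = -6*y**2 + 38*y - 60; vanishes at y ∈ {3}. (2, 3): f_x = 0, f = 0 — SINGULAR.
  x = 3: f_y(3, y) = -6*y**2 + 34*y - 46; no integer root y with |y| ≤ 4.
  x = 4: f_y(4, y) = -6*y**2 + 30*y - 28; no integer root y with |y| ≤ 4.
Only singular point on the grid: (2, 3).
Classify: substitute x = 2 + u, y = 3 + v and expand: f = -3*u**3 + 2*u**2*v - 2*u*v**2 - 2*v**3 + v**2.
No constant or linear terms (consistent with a singular point). Quadratic part: v**2. Cubic part: -3*u**3 + 2*u**2*v - 2*u*v**2 - 2*v**3.
The quadratic part v**2 is a perfect square, so there is a single (double) tangent line v = 0, i.e. y = 3. Restricting the cubic part to that line (v = 0) leaves -3*u**3 ≠ 0, so f is not divisible by v and the branch is v² ≈ 3*u**3 to lowest order — this is a cusp.
Classification: cusp.


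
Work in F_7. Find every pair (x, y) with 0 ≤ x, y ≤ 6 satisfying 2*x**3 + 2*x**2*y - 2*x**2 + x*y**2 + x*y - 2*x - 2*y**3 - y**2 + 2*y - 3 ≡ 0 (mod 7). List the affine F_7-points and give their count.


Affine F_7-points: {(2, 4), (5, 2), (5, 5)}; count = 3.

For each of the 49 pairs (x, y) ∈ F_7², evaluate f(x, y) mod 7. Record the zeros.
  x = 0: [0↦4, 1↦3, 2↦2, 3↦3, 4↦1, 5↦5, 6↦3]  zeros at y ∈ ∅
  x = 1: [0↦2, 1↦5, 2↦3, 3↦5, 4↦6, 5↦1, 6↦6]  zeros at y ∈ ∅
  x = 2: [0↦1, 1↦5, 2↦6, 3↦6, 4↦0, 5↦4, 6↦6]  zeros at y ∈ {4}
  x = 3: [0↦6, 1↦1, 2↦2, 3↦4, 4↦2, 5↦5, 6↦1]  zeros at y ∈ ∅
  x = 4: [0↦1, 1↦5, 2↦3, 3↦4, 4↦3, 5↦2, 6↦3]  zeros at y ∈ ∅
  x = 5: [0↦5, 1↦1, 2↦0, 3↦4, 4↦1, 5↦0, 6↦3]  zeros at y ∈ {2, 5}
  x = 6: [0↦2, 1↦1, 2↦5, 3↦2, 4↦1, 5↦4, 6↦6]  zeros at y ∈ ∅
Collecting zeros: affine points = {(2, 4), (5, 2), (5, 5)}.
Total count |C(F_7)_aff| = 3.


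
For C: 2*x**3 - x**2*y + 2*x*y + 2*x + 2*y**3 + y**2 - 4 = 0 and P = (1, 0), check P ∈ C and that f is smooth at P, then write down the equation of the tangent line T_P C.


Tangent line at P: 8*x + y - 8 = 0.

Step 1: f(1, 0) = 0, so P lies on C.
Step 2: partial derivatives
  f_x(x, y) = 6*x**2 - 2*x*y + 2*y + 2, f_y(x, y) = -x**2 + 2*x + 6*y**2 + 2*y.
  f_x(P) = 8, f_y(P) = 1 (gradient nonzero, so P is smooth).
Step 3: tangent line at P: 8·(x − 1) + 1·(y − 0) = 0.
Expanding: 8*x + y - 8 = 0.


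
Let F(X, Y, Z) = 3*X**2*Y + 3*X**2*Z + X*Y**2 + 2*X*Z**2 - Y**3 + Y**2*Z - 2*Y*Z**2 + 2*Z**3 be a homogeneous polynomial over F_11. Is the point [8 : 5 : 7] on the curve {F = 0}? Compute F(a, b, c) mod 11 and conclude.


F(8,5,7) ≡ 3 (mod 11); P is NOT on the curve.

Evaluate F(8, 5, 7) term-by-term (mod 11).
  3*X**2*Y ↦ 3·64·5·1 = 960
  3*X**2*Z ↦ 3·64·1·7 = 1344
  X*Y**2 ↦ 1·8·25·1 = 200
  2*X*Z**2 ↦ 2·8·1·49 = 784
  -Y**3 ↦ -1·1·125·1 = -125
  Y**2*Z ↦ 1·1·25·7 = 175
  -2*Y*Z**2 ↦ -2·1·5·49 = -490
  2*Z**3 ↦ 2·1·1·343 = 686
Sum: F(8, 5, 7) = (960) + (1344) + (200) + (784) + (-125) + (175) + (-490) + (686) = 3534.
Reducing mod 11: 3534 ≡ 3 (mod 11).
Since F(a, b, c) ≡ 3 ≠ 0 (mod 11), P does NOT lie on the curve.


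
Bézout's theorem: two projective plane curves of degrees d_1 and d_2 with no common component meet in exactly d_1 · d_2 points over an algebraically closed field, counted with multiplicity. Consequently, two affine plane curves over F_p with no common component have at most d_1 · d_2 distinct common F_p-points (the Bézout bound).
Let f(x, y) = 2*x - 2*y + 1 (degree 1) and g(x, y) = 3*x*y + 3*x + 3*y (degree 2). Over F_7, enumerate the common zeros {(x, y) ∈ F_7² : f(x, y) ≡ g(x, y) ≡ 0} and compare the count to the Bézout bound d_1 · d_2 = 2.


Common zeros: ∅; count = 0; Bézout bound = 2.

deg(f) = 1, deg(g) = 2, so Bézout bound = 2.
Scan x ∈ F_7. For each x, list the y ∈ F_7 with f(x, y) ≡ 0 and those with g(x, y) ≡ 0 (mod 7); the common zeros in that column are the intersection.
  x = 0: f ≡ 0 at y ∈ {4}; g ≡ 0 at y ∈ {0}; common: ∅.
  x = 1: f ≡ 0 at y ∈ {5}; g ≡ 0 at y ∈ {3}; common: ∅.
  x = 2: f ≡ 0 at y ∈ {6}; g ≡ 0 at y ∈ {4}; common: ∅.
  x = 3: f ≡ 0 at y ∈ {0}; g ≡ 0 at y ∈ {1}; common: ∅.
  x = 4: f ≡ 0 at y ∈ {1}; g ≡ 0 at y ∈ {2}; common: ∅.
  x = 5: f ≡ 0 at y ∈ {2}; g ≡ 0 at y ∈ {5}; common: ∅.
  x = 6: f ≡ 0 at y ∈ {3}; g ≡ 0 at y ∈ ∅; common: ∅.
Collecting: common zeros = ∅, so the count is 0.
Comparison with the Bézout bound: 0 ≤ 2 = deg(f)·deg(g), as expected for curves with no common component (the affine F_7-count falls short of the bound because intersections may lie at infinity, over extension fields, or carry multiplicity).


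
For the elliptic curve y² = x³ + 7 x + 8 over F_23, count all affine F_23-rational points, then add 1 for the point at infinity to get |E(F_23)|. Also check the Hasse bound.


Affine points = {(0, 10), (0, 13), (1, 4), (1, 19), (4, 10), (4, 13), (6, 6), (6, 17), (7, 3), (7, 20), (8, 1), (8, 22), (9, 8), (9, 15), (11, 6), (11, 17), (12, 7), (12, 16), (17, 7), (17, 16), (18, 3), (18, 20), (19, 10), (19, 13), (20, 11), (20, 12), (21, 3), (21, 20), (22, 0)}; affine count = 29; |E(F_23)| = 30.

Discriminant check: Δ ∝ 4a³ + 27b² = 4·7³ + 27·8² = 4·343 + 27·64 ≡ 18 (mod 23). Nonzero ⇒ E is nonsingular.
For each x ∈ F_23, compute rhs = x³ + 7·x + 8 mod 23, then count y ∈ F_23 with y² ≡ rhs.
  x = 0: rhs = 8, matching y values: 10, 13 (2 points).
  x = 1: rhs = 16, matching y values: 4, 19 (2 points).
  x = 2: rhs = 7, matching y values: none (0 points).
  x = 3: rhs = 10, matching y values: none (0 points).
  x = 4: rhs = 8, matching y values: 10, 13 (2 points).
  x = 5: rhs = 7, matching y values: none (0 points).
  x = 6: rhs = 13, matching y values: 6, 17 (2 points).
  x = 7: rhs = 9, matching y values: 3, 20 (2 points).
  x = 8: rhs = 1, matching y values: 1, 22 (2 points).
  x = 9: rhs = 18, matching y values: 8, 15 (2 points).
  x = 10: rhs = 20, matching y values: none (0 points).
  x = 11: rhs = 13, matching y values: 6, 17 (2 points).
  x = 12: rhs = 3, matching y values: 7, 16 (2 points).
  x = 13: rhs = 19, matching y values: none (0 points).
  x = 14: rhs = 21, matching y values: none (0 points).
  x = 15: rhs = 15, matching y values: none (0 points).
  x = 16: rhs = 7, matching y values: none (0 points).
  x = 17: rhs = 3, matching y values: 7, 16 (2 points).
  x = 18: rhs = 9, matching y values: 3, 20 (2 points).
  x = 19: rhs = 8, matching y values: 10, 13 (2 points).
  x = 20: rhs = 6, matching y values: 11, 12 (2 points).
  x = 21: rhs = 9, matching y values: 3, 20 (2 points).
  x = 22: rhs = 0, matching y values: 0 (1 points).
Total affine count: 29.
Full point count |E(F_23)| = 29 + 1 = 30.
Hasse bound: |30 − (23+1)| = |6| = 6 ≤ 2√23 ≈ 9.5917 ✓.


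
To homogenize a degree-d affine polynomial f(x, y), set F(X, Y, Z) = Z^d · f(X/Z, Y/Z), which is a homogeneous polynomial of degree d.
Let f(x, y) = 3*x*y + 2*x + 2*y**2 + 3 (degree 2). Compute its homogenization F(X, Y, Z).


F(X, Y, Z) = 3*X*Y + 2*X*Z + 2*Y**2 + 3*Z**2

deg(f) = 2.
Substitute x = X/Z, y = Y/Z into f, then multiply by Z^2.
  monomial 3·x^1·y^1 ↦ 3·X^1·Y^1·Z^0.
  monomial 2·x^1·y^0 ↦ 2·X^1·Y^0·Z^1.
  monomial 2·x^0·y^2 ↦ 2·X^0·Y^2·Z^0.
  monomial 3·x^0·y^0 ↦ 3·X^0·Y^0·Z^2.
Collecting: F(X, Y, Z) = 3*X*Y + 2*X*Z + 2*Y**2 + 3*Z**2.


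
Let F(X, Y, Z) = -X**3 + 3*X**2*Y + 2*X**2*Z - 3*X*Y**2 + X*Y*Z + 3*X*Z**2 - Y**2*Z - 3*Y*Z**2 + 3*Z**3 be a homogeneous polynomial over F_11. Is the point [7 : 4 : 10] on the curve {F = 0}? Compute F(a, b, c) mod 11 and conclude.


F(7,4,10) ≡ 3 (mod 11); P is NOT on the curve.

Evaluate F(7, 4, 10) term-by-term (mod 11).
  -X**3 ↦ -1·343·1·1 = -343
  3*X**2*Y ↦ 3·49·4·1 = 588
  2*X**2*Z ↦ 2·49·1·10 = 980
  -3*X*Y**2 ↦ -3·7·16·1 = -336
  X*Y*Z ↦ 1·7·4·10 = 280
  3*X*Z**2 ↦ 3·7·1·100 = 2100
  -Y**2*Z ↦ -1·1·16·10 = -160
  -3*Y*Z**2 ↦ -3·1·4·100 = -1200
  3*Z**3 ↦ 3·1·1·1000 = 3000
Sum: F(7, 4, 10) = (-343) + (588) + (980) + (-336) + (280) + (2100) + (-160) + (-1200) + (3000) = 4909.
Reducing mod 11: 4909 ≡ 3 (mod 11).
Since F(a, b, c) ≡ 3 ≠ 0 (mod 11), P does NOT lie on the curve.


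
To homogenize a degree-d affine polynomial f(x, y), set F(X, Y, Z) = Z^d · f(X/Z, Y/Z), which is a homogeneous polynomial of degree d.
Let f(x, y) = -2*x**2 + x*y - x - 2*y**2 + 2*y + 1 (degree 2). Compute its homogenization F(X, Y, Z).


F(X, Y, Z) = -2*X**2 + X*Y - X*Z - 2*Y**2 + 2*Y*Z + Z**2

deg(f) = 2.
Substitute x = X/Z, y = Y/Z into f, then multiply by Z^2.
  monomial -2·x^2·y^0 ↦ -2·X^2·Y^0·Z^0.
  monomial 1·x^1·y^1 ↦ 1·X^1·Y^1·Z^0.
  monomial -1·x^1·y^0 ↦ -1·X^1·Y^0·Z^1.
  monomial -2·x^0·y^2 ↦ -2·X^0·Y^2·Z^0.
  monomial 2·x^0·y^1 ↦ 2·X^0·Y^1·Z^1.
  monomial 1·x^0·y^0 ↦ 1·X^0·Y^0·Z^2.
Collecting: F(X, Y, Z) = -2*X**2 + X*Y - X*Z - 2*Y**2 + 2*Y*Z + Z**2.


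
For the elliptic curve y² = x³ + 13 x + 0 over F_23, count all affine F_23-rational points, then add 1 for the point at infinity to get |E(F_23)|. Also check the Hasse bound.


Affine points = {(0, 0), (4, 1), (4, 22), (5, 11), (5, 12), (6, 8), (6, 15), (8, 8), (8, 15), (9, 8), (9, 15), (10, 7), (10, 16), (11, 5), (11, 18), (16, 7), (16, 16), (20, 7), (20, 16), (21, 9), (21, 14), (22, 3), (22, 20)}; affine count = 23; |E(F_23)| = 24.

Discriminant check: Δ ∝ 4a³ + 27b² = 4·13³ + 27·0² = 4·2197 + 27·0 ≡ 2 (mod 23). Nonzero ⇒ E is nonsingular.
For each x ∈ F_23, compute rhs = x³ + 13·x + 0 mod 23, then count y ∈ F_23 with y² ≡ rhs.
  x = 0: rhs = 0, matching y values: 0 (1 points).
  x = 1: rhs = 14, matching y values: none (0 points).
  x = 2: rhs = 11, matching y values: none (0 points).
  x = 3: rhs = 20, matching y values: none (0 points).
  x = 4: rhs = 1, matching y values: 1, 22 (2 points).
  x = 5: rhs = 6, matching y values: 11, 12 (2 points).
  x = 6: rhs = 18, matching y values: 8, 15 (2 points).
  x = 7: rhs = 20, matching y values: none (0 points).
  x = 8: rhs = 18, matching y values: 8, 15 (2 points).
  x = 9: rhs = 18, matching y values: 8, 15 (2 points).
  x = 10: rhs = 3, matching y values: 7, 16 (2 points).
  x = 11: rhs = 2, matching y values: 5, 18 (2 points).
  x = 12: rhs = 21, matching y values: none (0 points).
  x = 13: rhs = 20, matching y values: none (0 points).
  x = 14: rhs = 5, matching y values: none (0 points).
  x = 15: rhs = 5, matching y values: none (0 points).
  x = 16: rhs = 3, matching y values: 7, 16 (2 points).
  x = 17: rhs = 5, matching y values: none (0 points).
  x = 18: rhs = 17, matching y values: none (0 points).
  x = 19: rhs = 22, matching y values: none (0 points).
  x = 20: rhs = 3, matching y values: 7, 16 (2 points).
  x = 21: rhs = 12, matching y values: 9, 14 (2 points).
  x = 22: rhs = 9, matching y values: 3, 20 (2 points).
Total affine count: 23.
Full point count |E(F_23)| = 23 + 1 = 24.
Hasse bound: |24 − (23+1)| = |0| = 0 ≤ 2√23 ≈ 9.5917 ✓.


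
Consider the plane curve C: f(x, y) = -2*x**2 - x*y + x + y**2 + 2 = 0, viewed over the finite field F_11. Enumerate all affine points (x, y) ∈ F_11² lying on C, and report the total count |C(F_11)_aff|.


Affine F_11-points: {(0, 3), (0, 8), (2, 5), (2, 8), (7, 2), (7, 5), (9, 2), (9, 7), (10, 3), (10, 7)}; count = 10.

For each of the 121 pairs (x, y) ∈ F_11², evaluate f(x, y) mod 11. Record the zeros.
  x = 0: [0↦2, 1↦3, 2↦6, 3↦0, 4↦7, 5↦5, 6↦5, 7↦7, 8↦0, 9↦6, 10↦3]  zeros at y ∈ {3, 8}
  x = 1: [0↦1, 1↦1, 2↦3, 3↦7, 4↦2, 5↦10, 6↦9, 7↦10, 8↦2, 9↦7, 10↦3]  zeros at y ∈ ∅
  x = 2: [0↦7, 1↦6, 2↦7, 3↦10, 4↦4, 5↦0, 6↦9, 7↦9, 8↦0, 9↦4, 10↦10]  zeros at y ∈ {5, 8}
  x = 3: [0↦9, 1↦7, 2↦7, 3↦9, 4↦2, 5↦8, 6↦5, 7↦4, 8↦5, 9↦8, 10↦2]  zeros at y ∈ ∅
  x = 4: [0↦7, 1↦4, 2↦3, 3↦4, 4↦7, 5↦1, 6↦8, 7↦6, 8↦6, 9↦8, 10↦1]  zeros at y ∈ ∅
  x = 5: [0↦1, 1↦8, 2↦6, 3↦6, 4↦8, 5↦1, 6↦7, 7↦4, 8↦3, 9↦4, 10↦7]  zeros at y ∈ ∅
  x = 6: [0↦2, 1↦8, 2↦5, 3↦4, 4↦5, 5↦8, 6↦2, 7↦9, 8↦7, 9↦7, 10↦9]  zeros at y ∈ ∅
  x = 7: [0↦10, 1↦4, 2↦0, 3↦9, 4↦9, 5↦0, 6↦4, 7↦10, 8↦7, 9↦6, 10↦7]  zeros at y ∈ {2, 5}
  x = 8: [0↦3, 1↦7, 2↦2, 3↦10, 4↦9, 5↦10, 6↦2, 7↦7, 8↦3, 9↦1, 10↦1]  zeros at y ∈ ∅
  x = 9: [0↦3, 1↦6, 2↦0, 3↦7, 4↦5, 5↦5, 6↦7, 7↦0, 8↦6, 9↦3, 10↦2]  zeros at y ∈ {2, 7}
  x = 10: [0↦10, 1↦1, 2↦5, 3↦0, 4↦8, 5↦7, 6↦8, 7↦0, 8↦5, 9↦1, 10↦10]  zeros at y ∈ {3, 7}
Collecting zeros: affine points = {(0, 3), (0, 8), (2, 5), (2, 8), (7, 2), (7, 5), (9, 2), (9, 7), (10, 3), (10, 7)}.
Total count |C(F_11)_aff| = 10.


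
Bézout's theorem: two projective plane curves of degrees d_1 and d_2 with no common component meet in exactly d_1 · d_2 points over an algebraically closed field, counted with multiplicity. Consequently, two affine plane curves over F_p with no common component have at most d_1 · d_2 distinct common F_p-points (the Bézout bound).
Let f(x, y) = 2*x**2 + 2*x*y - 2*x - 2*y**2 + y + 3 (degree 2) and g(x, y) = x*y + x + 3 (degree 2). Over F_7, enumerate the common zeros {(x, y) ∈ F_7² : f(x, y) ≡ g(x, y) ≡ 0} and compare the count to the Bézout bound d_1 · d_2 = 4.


Common zeros: {(3, 5)}; count = 1; Bézout bound = 4.

deg(f) = 2, deg(g) = 2, so Bézout bound = 4.
Scan x ∈ F_7. For each x, list the y ∈ F_7 with f(x, y) ≡ 0 and those with g(x, y) ≡ 0 (mod 7); the common zeros in that column are the intersection.
  x = 0: f ≡ 0 at y ∈ {5, 6}; g ≡ 0 at y ∈ ∅; common: ∅.
  x = 1: f ≡ 0 at y ∈ ∅; g ≡ 0 at y ∈ {3}; common: ∅.
  x = 2: f ≡ 0 at y ∈ {0, 6}; g ≡ 0 at y ∈ {1}; common: ∅.
  x = 3: f ≡ 0 at y ∈ {2, 5}; g ≡ 0 at y ∈ {5}; common: {5}.
  x = 4: f ≡ 0 at y ∈ ∅; g ≡ 0 at y ∈ {0}; common: ∅.
  x = 5: f ≡ 0 at y ∈ ∅; g ≡ 0 at y ∈ {4}; common: ∅.
  x = 6: f ≡ 0 at y ∈ {0, 3}; g ≡ 0 at y ∈ {2}; common: ∅.
Collecting: common zeros = {(3, 5)}, so the count is 1.
Comparison with the Bézout bound: 1 ≤ 4 = deg(f)·deg(g), as expected for curves with no common component (the affine F_7-count falls short of the bound because intersections may lie at infinity, over extension fields, or carry multiplicity).


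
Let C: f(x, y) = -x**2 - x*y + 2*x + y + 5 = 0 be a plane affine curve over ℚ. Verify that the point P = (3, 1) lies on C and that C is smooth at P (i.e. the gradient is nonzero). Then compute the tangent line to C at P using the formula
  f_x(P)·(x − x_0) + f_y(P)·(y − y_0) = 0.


Tangent line at P: -5*x - 2*y + 17 = 0.

Step 1: f(3, 1) = 0, so P lies on C.
Step 2: partial derivatives
  f_x(x, y) = -2*x - y + 2, f_y(x, y) = 1 - x.
  f_x(P) = -5, f_y(P) = -2 (gradient nonzero, so P is smooth).
Step 3: tangent line at P: -5·(x − 3) + -2·(y − 1) = 0.
Expanding: -5*x - 2*y + 17 = 0.


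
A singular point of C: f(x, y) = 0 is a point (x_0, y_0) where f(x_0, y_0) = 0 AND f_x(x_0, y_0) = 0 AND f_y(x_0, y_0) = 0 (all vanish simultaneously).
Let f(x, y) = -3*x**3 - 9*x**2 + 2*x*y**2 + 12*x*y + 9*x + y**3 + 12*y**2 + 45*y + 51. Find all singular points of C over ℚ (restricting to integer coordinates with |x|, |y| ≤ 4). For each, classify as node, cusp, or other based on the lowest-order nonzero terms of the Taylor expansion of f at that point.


Singular points: {(-1, -3)}; classification: cusp.

Compute partial derivatives:
  f_x = -9*x**2 - 18*x + 2*y**2 + 12*y + 9.
  f_y = 4*x*y + 12*x + 3*y**2 + 24*y + 45.
Scan x_0 ∈ {−4, ..., 4}. For each x_0, f_y(x_0, y) is a polynomial in y; find its integer roots y ∈ {−4, ..., 4}, then test f_x and f at those candidates.
  x = -4: f_y(-4, y) = 3*y**2 + 8*y - 3; vanishes at y ∈ {-3}. (-4, -3): f_x = -81 ≠ 0.
  x = -3: f_y(-3, y) = 3*y**2 + 12*y + 9; vanishes at y ∈ {-3, -1}. (-3, -3): f_x = -36 ≠ 0; (-3, -1): f_x = -28 ≠ 0.
  x = -2: f_y(-2, y) = 3*y**2 + 16*y + 21; vanishes at y ∈ {-3}. (-2, -3): f_x = -9 ≠ 0.
  x = -1: f_y(-1, y) = 3*y**2 + 20*y + 33; vanishes at y ∈ {-3}. (-1, -3): f_x = 0, f = 0 — SINGULAR.
  x = 0: f_y(0, y) = 3*y**2 + 24*y + 45; vanishes at y ∈ {-3}. (0, -3): f_x = -9 ≠ 0.
  x = 1: f_y(1, y) = 3*y**2 + 28*y + 57; vanishes at y ∈ {-3}. (1, -3): f_x = -36 ≠ 0.
  x = 2: f_y(2, y) = 3*y**2 + 32*y + 69; vanishes at y ∈ {-3}. (2, -3): f_x = -81 ≠ 0.
  x = 3: f_y(3, y) = 3*y**2 + 36*y + 81; vanishes at y ∈ {-3}. (3, -3): f_x = -144 ≠ 0.
  x = 4: f_y(4, y) = 3*y**2 + 40*y + 93; vanishes at y ∈ {-3}. (4, -3): f_x = -225 ≠ 0.
Only singular point on the grid: (-1, -3).
Classify: substitute x = -1 + u, y = -3 + v and expand: f = -3*u**3 + 2*u*v**2 + v**3 + v**2.
No constant or linear terms (consistent with a singular point). Quadratic part: v**2. Cubic part: -3*u**3 + 2*u*v**2 + v**3.
The quadratic part v**2 is a perfect square, so there is a single (double) tangent line v = 0, i.e. y = -3. Restricting the cubic part to that line (v = 0) leaves -3*u**3 ≠ 0, so f is not divisible by v and the branch is v² ≈ 3*u**3 to lowest order — this is a cusp.
Classification: cusp.


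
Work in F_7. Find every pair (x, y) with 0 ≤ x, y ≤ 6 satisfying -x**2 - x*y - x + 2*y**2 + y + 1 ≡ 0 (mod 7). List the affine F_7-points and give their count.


Affine F_7-points: {(0, 5), (1, 2), (1, 5), (3, 2), (3, 6), (4, 6)}; count = 6.

For each of the 49 pairs (x, y) ∈ F_7², evaluate f(x, y) mod 7. Record the zeros.
  x = 0: [0↦1, 1↦4, 2↦4, 3↦1, 4↦2, 5↦0, 6↦2]  zeros at y ∈ {5}
  x = 1: [0↦6, 1↦1, 2↦0, 3↦3, 4↦3, 5↦0, 6↦1]  zeros at y ∈ {2, 5}
  x = 2: [0↦2, 1↦3, 2↦1, 3↦3, 4↦2, 5↦5, 6↦5]  zeros at y ∈ ∅
  x = 3: [0↦3, 1↦3, 2↦0, 3↦1, 4↦6, 5↦1, 6↦0]  zeros at y ∈ {2, 6}
  x = 4: [0↦2, 1↦1, 2↦4, 3↦4, 4↦1, 5↦2, 6↦0]  zeros at y ∈ {6}
  x = 5: [0↦6, 1↦4, 2↦6, 3↦5, 4↦1, 5↦1, 6↦5]  zeros at y ∈ ∅
  x = 6: [0↦1, 1↦5, 2↦6, 3↦4, 4↦6, 5↦5, 6↦1]  zeros at y ∈ ∅
Collecting zeros: affine points = {(0, 5), (1, 2), (1, 5), (3, 2), (3, 6), (4, 6)}.
Total count |C(F_7)_aff| = 6.


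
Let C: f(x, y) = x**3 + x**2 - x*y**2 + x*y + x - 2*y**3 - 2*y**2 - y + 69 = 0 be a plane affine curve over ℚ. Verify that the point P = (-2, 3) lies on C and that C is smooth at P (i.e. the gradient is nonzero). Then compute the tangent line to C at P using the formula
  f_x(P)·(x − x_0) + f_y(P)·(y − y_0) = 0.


Tangent line at P: 3*x - 57*y + 177 = 0.

Step 1: f(-2, 3) = 0, so P lies on C.
Step 2: partial derivatives
  f_x(x, y) = 3*x**2 + 2*x - y**2 + y + 1, f_y(x, y) = -2*x*y + x - 6*y**2 - 4*y - 1.
  f_x(P) = 3, f_y(P) = -57 (gradient nonzero, so P is smooth).
Step 3: tangent line at P: 3·(x − -2) + -57·(y − 3) = 0.
Expanding: 3*x - 57*y + 177 = 0.


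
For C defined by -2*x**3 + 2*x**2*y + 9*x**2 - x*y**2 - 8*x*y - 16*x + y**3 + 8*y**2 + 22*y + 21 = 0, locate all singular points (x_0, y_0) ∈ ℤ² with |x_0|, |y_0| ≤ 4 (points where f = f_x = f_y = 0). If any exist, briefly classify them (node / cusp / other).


Singular points: {(1, -2)}; classification: node.

Compute partial derivatives:
  f_x = -6*x**2 + 4*x*y + 18*x - y**2 - 8*y - 16.
  f_y = 2*x**2 - 2*x*y - 8*x + 3*y**2 + 16*y + 22.
Scan x_0 ∈ {−4, ..., 4}. For each x_0, f_y(x_0, y) is a polynomial in y; find its integer roots y ∈ {−4, ..., 4}, then test f_x and f at those candidates.
  x = -4: f_y(-4, y) = 3*y**2 + 24*y + 86; no integer root y with |y| ≤ 4.
  x = -3: f_y(-3, y) = 3*y**2 + 22*y + 64; no integer root y with |y| ≤ 4.
  x = -2: f_y(-2, y) = 3*y**2 + 20*y + 46; no integer root y with |y| ≤ 4.
  x = -1: f_y(-1, y) = 3*y**2 + 18*y + 32; no integer root y with |y| ≤ 4.
  x = 0: f_y(0, y) = 3*y**2 + 16*y + 22; no integer root y with |y| ≤ 4.
  x = 1: f_y(1, y) = 3*y**2 + 14*y + 16; vanishes at y ∈ {-2}. (1, -2): f_x = 0, f = 0 — SINGULAR.
  x = 2: f_y(2, y) = 3*y**2 + 12*y + 14; no integer root y with |y| ≤ 4.
  x = 3: f_y(3, y) = 3*y**2 + 10*y + 16; no integer root y with |y| ≤ 4.
  x = 4: f_y(4, y) = 3*y**2 + 8*y + 22; no integer root y with |y| ≤ 4.
Only singular point on the grid: (1, -2).
Classify: substitute x = 1 + u, y = -2 + v and expand: f = -2*u**3 + 2*u**2*v - u**2 - u*v**2 + v**3 + v**2.
No constant or linear terms (consistent with a singular point). Quadratic part: -u**2 + v**2. Cubic part: -2*u**3 + 2*u**2*v - u*v**2 + v**3.
The quadratic part v**2 - u**2 = (v − u)(v + u) splits into two distinct linear factors, so there are two distinct tangent lines y − -2 = ±(x − 1) — this is a node (ordinary double point).
Classification: node.


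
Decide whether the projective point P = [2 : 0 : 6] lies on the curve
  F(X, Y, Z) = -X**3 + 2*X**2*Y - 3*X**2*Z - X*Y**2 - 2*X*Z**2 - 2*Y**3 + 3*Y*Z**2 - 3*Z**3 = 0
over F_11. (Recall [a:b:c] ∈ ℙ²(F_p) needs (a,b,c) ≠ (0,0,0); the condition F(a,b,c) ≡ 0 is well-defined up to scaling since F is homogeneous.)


F(2,0,6) ≡ 8 (mod 11); P is NOT on the curve.

Evaluate F(2, 0, 6) term-by-term (mod 11).
  -X**3 ↦ -1·8·1·1 = -8
  2*X**2*Y ↦ 2·4·0·1 = 0
  -3*X**2*Z ↦ -3·4·1·6 = -72
  -X*Y**2 ↦ -1·2·0·1 = 0
  -2*X*Z**2 ↦ -2·2·1·36 = -144
  -2*Y**3 ↦ -2·1·0·1 = 0
  3*Y*Z**2 ↦ 3·1·0·36 = 0
  -3*Z**3 ↦ -3·1·1·216 = -648
Sum: F(2, 0, 6) = (-8) + (0) + (-72) + (0) + (-144) + (0) + (0) + (-648) = -872.
Reducing mod 11: -872 ≡ 8 (mod 11).
Since F(a, b, c) ≡ 8 ≠ 0 (mod 11), P does NOT lie on the curve.


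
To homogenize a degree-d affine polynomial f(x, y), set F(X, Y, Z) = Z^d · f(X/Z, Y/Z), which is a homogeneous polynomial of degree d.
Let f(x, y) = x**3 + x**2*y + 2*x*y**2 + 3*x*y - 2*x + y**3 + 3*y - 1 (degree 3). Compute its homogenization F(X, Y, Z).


F(X, Y, Z) = X**3 + X**2*Y + 2*X*Y**2 + 3*X*Y*Z - 2*X*Z**2 + Y**3 + 3*Y*Z**2 - Z**3

deg(f) = 3.
Substitute x = X/Z, y = Y/Z into f, then multiply by Z^3.
  monomial 1·x^3·y^0 ↦ 1·X^3·Y^0·Z^0.
  monomial 1·x^2·y^1 ↦ 1·X^2·Y^1·Z^0.
  monomial 2·x^1·y^2 ↦ 2·X^1·Y^2·Z^0.
  monomial 3·x^1·y^1 ↦ 3·X^1·Y^1·Z^1.
  monomial -2·x^1·y^0 ↦ -2·X^1·Y^0·Z^2.
  monomial 1·x^0·y^3 ↦ 1·X^0·Y^3·Z^0.
  monomial 3·x^0·y^1 ↦ 3·X^0·Y^1·Z^2.
  monomial -1·x^0·y^0 ↦ -1·X^0·Y^0·Z^3.
Collecting: F(X, Y, Z) = X**3 + X**2*Y + 2*X*Y**2 + 3*X*Y*Z - 2*X*Z**2 + Y**3 + 3*Y*Z**2 - Z**3.


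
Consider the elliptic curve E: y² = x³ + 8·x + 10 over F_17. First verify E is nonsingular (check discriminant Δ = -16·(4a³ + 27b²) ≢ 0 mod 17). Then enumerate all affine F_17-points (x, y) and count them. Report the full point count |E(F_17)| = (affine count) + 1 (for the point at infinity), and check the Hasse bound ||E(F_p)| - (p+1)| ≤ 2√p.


Affine points = {(1, 6), (1, 11), (2, 0), (4, 2), (4, 15), (6, 6), (6, 11), (7, 1), (7, 16), (8, 5), (8, 12), (10, 6), (10, 11), (11, 1), (11, 16), (12, 7), (12, 10), (13, 4), (13, 13), (16, 1), (16, 16)}; affine count = 21; |E(F_17)| = 22.

Discriminant check: Δ ∝ 4a³ + 27b² = 4·8³ + 27·10² = 4·512 + 27·100 ≡ 5 (mod 17). Nonzero ⇒ E is nonsingular.
For each x ∈ F_17, compute rhs = x³ + 8·x + 10 mod 17, then count y ∈ F_17 with y² ≡ rhs.
  x = 0: rhs = 10, matching y values: none (0 points).
  x = 1: rhs = 2, matching y values: 6, 11 (2 points).
  x = 2: rhs = 0, matching y values: 0 (1 points).
  x = 3: rhs = 10, matching y values: none (0 points).
  x = 4: rhs = 4, matching y values: 2, 15 (2 points).
  x = 5: rhs = 5, matching y values: none (0 points).
  x = 6: rhs = 2, matching y values: 6, 11 (2 points).
  x = 7: rhs = 1, matching y values: 1, 16 (2 points).
  x = 8: rhs = 8, matching y values: 5, 12 (2 points).
  x = 9: rhs = 12, matching y values: none (0 points).
  x = 10: rhs = 2, matching y values: 6, 11 (2 points).
  x = 11: rhs = 1, matching y values: 1, 16 (2 points).
  x = 12: rhs = 15, matching y values: 7, 10 (2 points).
  x = 13: rhs = 16, matching y values: 4, 13 (2 points).
  x = 14: rhs = 10, matching y values: none (0 points).
  x = 15: rhs = 3, matching y values: none (0 points).
  x = 16: rhs = 1, matching y values: 1, 16 (2 points).
Total affine count: 21.
Full point count |E(F_17)| = 21 + 1 = 22.
Hasse bound: |22 − (17+1)| = |4| = 4 ≤ 2√17 ≈ 8.2462 ✓.


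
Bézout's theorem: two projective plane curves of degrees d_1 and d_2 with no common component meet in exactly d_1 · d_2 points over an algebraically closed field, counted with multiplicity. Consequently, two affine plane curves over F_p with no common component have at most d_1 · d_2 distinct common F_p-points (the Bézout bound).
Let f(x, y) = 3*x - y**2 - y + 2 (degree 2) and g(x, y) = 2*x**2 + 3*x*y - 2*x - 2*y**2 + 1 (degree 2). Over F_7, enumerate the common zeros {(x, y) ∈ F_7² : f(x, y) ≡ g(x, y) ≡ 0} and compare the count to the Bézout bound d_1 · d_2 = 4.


Common zeros: {(0, 5)}; count = 1; Bézout bound = 4.

deg(f) = 2, deg(g) = 2, so Bézout bound = 4.
Scan x ∈ F_7. For each x, list the y ∈ F_7 with f(x, y) ≡ 0 and those with g(x, y) ≡ 0 (mod 7); the common zeros in that column are the intersection.
  x = 0: f ≡ 0 at y ∈ {1, 5}; g ≡ 0 at y ∈ {2, 5}; common: {5}.
  x = 1: f ≡ 0 at y ∈ {3}; g ≡ 0 at y ∈ ∅; common: ∅.
  x = 2: f ≡ 0 at y ∈ ∅; g ≡ 0 at y ∈ ∅; common: ∅.
  x = 3: f ≡ 0 at y ∈ ∅; g ≡ 0 at y ∈ ∅; common: ∅.
  x = 4: f ≡ 0 at y ∈ {0, 6}; g ≡ 0 at y ∈ {1, 5}; common: ∅.
  x = 5: f ≡ 0 at y ∈ ∅; g ≡ 0 at y ∈ {2}; common: ∅.
  x = 6: f ≡ 0 at y ∈ {2, 4}; g ≡ 0 at y ∈ {1}; common: ∅.
Collecting: common zeros = {(0, 5)}, so the count is 1.
Comparison with the Bézout bound: 1 ≤ 4 = deg(f)·deg(g), as expected for curves with no common component (the affine F_7-count falls short of the bound because intersections may lie at infinity, over extension fields, or carry multiplicity).


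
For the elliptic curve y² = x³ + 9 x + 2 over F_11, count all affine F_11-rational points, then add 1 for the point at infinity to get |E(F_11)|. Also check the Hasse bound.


Affine points = {(1, 1), (1, 10), (3, 1), (3, 10), (4, 5), (4, 6), (7, 1), (7, 10), (8, 5), (8, 6), (9, 3), (9, 8), (10, 5), (10, 6)}; affine count = 14; |E(F_11)| = 15.

Discriminant check: Δ ∝ 4a³ + 27b² = 4·9³ + 27·2² = 4·729 + 27·4 ≡ 10 (mod 11). Nonzero ⇒ E is nonsingular.
For each x ∈ F_11, compute rhs = x³ + 9·x + 2 mod 11, then count y ∈ F_11 with y² ≡ rhs.
  x = 0: rhs = 2, matching y values: none (0 points).
  x = 1: rhs = 1, matching y values: 1, 10 (2 points).
  x = 2: rhs = 6, matching y values: none (0 points).
  x = 3: rhs = 1, matching y values: 1, 10 (2 points).
  x = 4: rhs = 3, matching y values: 5, 6 (2 points).
  x = 5: rhs = 7, matching y values: none (0 points).
  x = 6: rhs = 8, matching y values: none (0 points).
  x = 7: rhs = 1, matching y values: 1, 10 (2 points).
  x = 8: rhs = 3, matching y values: 5, 6 (2 points).
  x = 9: rhs = 9, matching y values: 3, 8 (2 points).
  x = 10: rhs = 3, matching y values: 5, 6 (2 points).
Total affine count: 14.
Full point count |E(F_11)| = 14 + 1 = 15.
Hasse bound: |15 − (11+1)| = |3| = 3 ≤ 2√11 ≈ 6.6332 ✓.


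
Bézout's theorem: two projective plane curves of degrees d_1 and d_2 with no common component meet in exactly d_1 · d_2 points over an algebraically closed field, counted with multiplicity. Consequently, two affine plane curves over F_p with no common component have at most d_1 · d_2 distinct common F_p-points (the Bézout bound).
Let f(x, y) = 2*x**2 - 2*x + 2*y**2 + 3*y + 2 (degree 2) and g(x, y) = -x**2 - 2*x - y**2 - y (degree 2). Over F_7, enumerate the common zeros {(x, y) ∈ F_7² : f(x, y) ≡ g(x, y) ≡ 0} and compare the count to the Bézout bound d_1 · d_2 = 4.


Common zeros: {(3, 2), (5, 0)}; count = 2; Bézout bound = 4.

deg(f) = 2, deg(g) = 2, so Bézout bound = 4.
Scan x ∈ F_7. For each x, list the y ∈ F_7 with f(x, y) ≡ 0 and those with g(x, y) ≡ 0 (mod 7); the common zeros in that column are the intersection.
  x = 0: f ≡ 0 at y ∈ {1}; g ≡ 0 at y ∈ {0, 6}; common: ∅.
  x = 1: f ≡ 0 at y ∈ {1}; g ≡ 0 at y ∈ ∅; common: ∅.
  x = 2: f ≡ 0 at y ∈ ∅; g ≡ 0 at y ∈ {2, 4}; common: ∅.
  x = 3: f ≡ 0 at y ∈ {0, 2}; g ≡ 0 at y ∈ {2, 4}; common: {2}.
  x = 4: f ≡ 0 at y ∈ {4, 5}; g ≡ 0 at y ∈ ∅; common: ∅.
  x = 5: f ≡ 0 at y ∈ {0, 2}; g ≡ 0 at y ∈ {0, 6}; common: {0}.
  x = 6: f ≡ 0 at y ∈ ∅; g ≡ 0 at y ∈ ∅; common: ∅.
Collecting: common zeros = {(3, 2), (5, 0)}, so the count is 2.
Comparison with the Bézout bound: 2 ≤ 4 = deg(f)·deg(g), as expected for curves with no common component (the affine F_7-count falls short of the bound because intersections may lie at infinity, over extension fields, or carry multiplicity).


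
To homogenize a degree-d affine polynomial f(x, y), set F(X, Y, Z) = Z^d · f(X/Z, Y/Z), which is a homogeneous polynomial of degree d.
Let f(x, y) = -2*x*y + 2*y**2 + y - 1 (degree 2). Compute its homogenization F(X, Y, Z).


F(X, Y, Z) = -2*X*Y + 2*Y**2 + Y*Z - Z**2

deg(f) = 2.
Substitute x = X/Z, y = Y/Z into f, then multiply by Z^2.
  monomial -2·x^1·y^1 ↦ -2·X^1·Y^1·Z^0.
  monomial 2·x^0·y^2 ↦ 2·X^0·Y^2·Z^0.
  monomial 1·x^0·y^1 ↦ 1·X^0·Y^1·Z^1.
  monomial -1·x^0·y^0 ↦ -1·X^0·Y^0·Z^2.
Collecting: F(X, Y, Z) = -2*X*Y + 2*Y**2 + Y*Z - Z**2.


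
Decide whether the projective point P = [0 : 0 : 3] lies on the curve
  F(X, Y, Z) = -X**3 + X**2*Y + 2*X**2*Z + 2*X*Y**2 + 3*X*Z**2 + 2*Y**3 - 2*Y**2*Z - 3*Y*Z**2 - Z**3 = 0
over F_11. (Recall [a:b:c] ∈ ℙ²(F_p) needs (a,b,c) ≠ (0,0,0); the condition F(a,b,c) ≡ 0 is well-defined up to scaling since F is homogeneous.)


F(0,0,3) ≡ 6 (mod 11); P is NOT on the curve.

Evaluate F(0, 0, 3) term-by-term (mod 11).
  -X**3 ↦ -1·0·1·1 = 0
  X**2*Y ↦ 1·0·0·1 = 0
  2*X**2*Z ↦ 2·0·1·3 = 0
  2*X*Y**2 ↦ 2·0·0·1 = 0
  3*X*Z**2 ↦ 3·0·1·9 = 0
  2*Y**3 ↦ 2·1·0·1 = 0
  -2*Y**2*Z ↦ -2·1·0·3 = 0
  -3*Y*Z**2 ↦ -3·1·0·9 = 0
  -Z**3 ↦ -1·1·1·27 = -27
Sum: F(0, 0, 3) = (0) + (0) + (0) + (0) + (0) + (0) + (0) + (0) + (-27) = -27.
Reducing mod 11: -27 ≡ 6 (mod 11).
Since F(a, b, c) ≡ 6 ≠ 0 (mod 11), P does NOT lie on the curve.


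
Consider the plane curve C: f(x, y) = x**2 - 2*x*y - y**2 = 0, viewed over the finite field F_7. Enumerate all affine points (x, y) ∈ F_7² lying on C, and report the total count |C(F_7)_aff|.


Affine F_7-points: {(0, 0), (1, 2), (1, 3), (2, 4), (2, 6), (3, 2), (3, 6), (4, 1), (4, 5), (5, 1), (5, 3), (6, 4), (6, 5)}; count = 13.

For each of the 49 pairs (x, y) ∈ F_7², evaluate f(x, y) mod 7. Record the zeros.
  x = 0: [0↦0, 1↦6, 2↦3, 3↦5, 4↦5, 5↦3, 6↦6]  zeros at y ∈ {0}
  x = 1: [0↦1, 1↦5, 2↦0, 3↦0, 4↦5, 5↦1, 6↦2]  zeros at y ∈ {2, 3}
  x = 2: [0↦4, 1↦6, 2↦6, 3↦4, 4↦0, 5↦1, 6↦0]  zeros at y ∈ {4, 6}
  x = 3: [0↦2, 1↦2, 2↦0, 3↦3, 4↦4, 5↦3, 6↦0]  zeros at y ∈ {2, 6}
  x = 4: [0↦2, 1↦0, 2↦3, 3↦4, 4↦3, 5↦0, 6↦2]  zeros at y ∈ {1, 5}
  x = 5: [0↦4, 1↦0, 2↦1, 3↦0, 4↦4, 5↦6, 6↦6]  zeros at y ∈ {1, 3}
  x = 6: [0↦1, 1↦2, 2↦1, 3↦5, 4↦0, 5↦0, 6↦5]  zeros at y ∈ {4, 5}
Collecting zeros: affine points = {(0, 0), (1, 2), (1, 3), (2, 4), (2, 6), (3, 2), (3, 6), (4, 1), (4, 5), (5, 1), (5, 3), (6, 4), (6, 5)}.
Total count |C(F_7)_aff| = 13.


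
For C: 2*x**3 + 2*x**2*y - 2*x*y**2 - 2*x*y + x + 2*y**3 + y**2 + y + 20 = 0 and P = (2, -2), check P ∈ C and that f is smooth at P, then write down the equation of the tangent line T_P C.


Tangent line at P: 5*x + 41*y + 72 = 0.

Step 1: f(2, -2) = 0, so P lies on C.
Step 2: partial derivatives
  f_x(x, y) = 6*x**2 + 4*x*y - 2*y**2 - 2*y + 1, f_y(x, y) = 2*x**2 - 4*x*y - 2*x + 6*y**2 + 2*y + 1.
  f_x(P) = 5, f_y(P) = 41 (gradient nonzero, so P is smooth).
Step 3: tangent line at P: 5·(x − 2) + 41·(y − -2) = 0.
Expanding: 5*x + 41*y + 72 = 0.


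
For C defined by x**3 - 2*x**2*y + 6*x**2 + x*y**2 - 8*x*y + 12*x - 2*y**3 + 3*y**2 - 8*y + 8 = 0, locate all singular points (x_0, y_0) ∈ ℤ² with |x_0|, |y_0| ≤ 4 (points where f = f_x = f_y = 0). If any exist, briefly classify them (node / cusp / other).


Singular points: {(-2, 0)}; classification: cusp.

Compute partial derivatives:
  f_x = 3*x**2 - 4*x*y + 12*x + y**2 - 8*y + 12.
  f_y = -2*x**2 + 2*x*y - 8*x - 6*y**2 + 6*y - 8.
Scan x_0 ∈ {−4, ..., 4}. For each x_0, f_y(x_0, y) is a polynomial in y; find its integer roots y ∈ {−4, ..., 4}, then test f_x and f at those candidates.
  x = -4: f_y(-4, y) = -6*y**2 - 2*y - 8; no integer root y with |y| ≤ 4.
  x = -3: f_y(-3, y) = -6*y**2 - 2; no integer root y with |y| ≤ 4.
  x = -2: f_y(-2, y) = -6*y**2 + 2*y; vanishes at y ∈ {0}. (-2, 0): f_x = 0, f = 0 — SINGULAR.
  x = -1: f_y(-1, y) = -6*y**2 + 4*y - 2; no integer root y with |y| ≤ 4.
  x = 0: f_y(0, y) = -6*y**2 + 6*y - 8; no integer root y with |y| ≤ 4.
  x = 1: f_y(1, y) = -6*y**2 + 8*y - 18; no integer root y with |y| ≤ 4.
  x = 2: f_y(2, y) = -6*y**2 + 10*y - 32; no integer root y with |y| ≤ 4.
  x = 3: f_y(3, y) = -6*y**2 + 12*y - 50; no integer root y with |y| ≤ 4.
  x = 4: f_y(4, y) = -6*y**2 + 14*y - 72; no integer root y with |y| ≤ 4.
Only singular point on the grid: (-2, 0).
Classify: substitute x = -2 + u, y = 0 + v and expand: f = u**3 - 2*u**2*v + u*v**2 - 2*v**3 + v**2.
No constant or linear terms (consistent with a singular point). Quadratic part: v**2. Cubic part: u**3 - 2*u**2*v + u*v**2 - 2*v**3.
The quadratic part v**2 is a perfect square, so there is a single (double) tangent line v = 0, i.e. y = 0. Restricting the cubic part to that line (v = 0) leaves u**3 ≠ 0, so f is not divisible by v and the branch is v² ≈ -u**3 to lowest order — this is a cusp.
Classification: cusp.


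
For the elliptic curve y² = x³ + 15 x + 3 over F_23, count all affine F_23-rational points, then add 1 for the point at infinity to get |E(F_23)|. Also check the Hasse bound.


Affine points = {(0, 7), (0, 16), (2, 8), (2, 15), (3, 11), (3, 12), (4, 9), (4, 14), (9, 4), (9, 19), (10, 7), (10, 16), (11, 2), (11, 21), (12, 5), (12, 18), (13, 7), (13, 16), (14, 6), (14, 17), (20, 0)}; affine count = 21; |E(F_23)| = 22.

Discriminant check: Δ ∝ 4a³ + 27b² = 4·15³ + 27·3² = 4·3375 + 27·9 ≡ 12 (mod 23). Nonzero ⇒ E is nonsingular.
For each x ∈ F_23, compute rhs = x³ + 15·x + 3 mod 23, then count y ∈ F_23 with y² ≡ rhs.
  x = 0: rhs = 3, matching y values: 7, 16 (2 points).
  x = 1: rhs = 19, matching y values: none (0 points).
  x = 2: rhs = 18, matching y values: 8, 15 (2 points).
  x = 3: rhs = 6, matching y values: 11, 12 (2 points).
  x = 4: rhs = 12, matching y values: 9, 14 (2 points).
  x = 5: rhs = 19, matching y values: none (0 points).
  x = 6: rhs = 10, matching y values: none (0 points).
  x = 7: rhs = 14, matching y values: none (0 points).
  x = 8: rhs = 14, matching y values: none (0 points).
  x = 9: rhs = 16, matching y values: 4, 19 (2 points).
  x = 10: rhs = 3, matching y values: 7, 16 (2 points).
  x = 11: rhs = 4, matching y values: 2, 21 (2 points).
  x = 12: rhs = 2, matching y values: 5, 18 (2 points).
  x = 13: rhs = 3, matching y values: 7, 16 (2 points).
  x = 14: rhs = 13, matching y values: 6, 17 (2 points).
  x = 15: rhs = 15, matching y values: none (0 points).
  x = 16: rhs = 15, matching y values: none (0 points).
  x = 17: rhs = 19, matching y values: none (0 points).
  x = 18: rhs = 10, matching y values: none (0 points).
  x = 19: rhs = 17, matching y values: none (0 points).
  x = 20: rhs = 0, matching y values: 0 (1 points).
  x = 21: rhs = 11, matching y values: none (0 points).
  x = 22: rhs = 10, matching y values: none (0 points).
Total affine count: 21.
Full point count |E(F_23)| = 21 + 1 = 22.
Hasse bound: |22 − (23+1)| = |-2| = 2 ≤ 2√23 ≈ 9.5917 ✓.


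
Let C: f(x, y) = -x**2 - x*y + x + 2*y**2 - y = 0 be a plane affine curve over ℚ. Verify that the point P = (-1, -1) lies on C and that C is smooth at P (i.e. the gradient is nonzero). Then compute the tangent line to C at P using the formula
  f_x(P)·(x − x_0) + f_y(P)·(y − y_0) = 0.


Tangent line at P: 4*x - 4*y = 0.

Step 1: f(-1, -1) = 0, so P lies on C.
Step 2: partial derivatives
  f_x(x, y) = -2*x - y + 1, f_y(x, y) = -x + 4*y - 1.
  f_x(P) = 4, f_y(P) = -4 (gradient nonzero, so P is smooth).
Step 3: tangent line at P: 4·(x − -1) + -4·(y − -1) = 0.
Expanding: 4*x - 4*y = 0.


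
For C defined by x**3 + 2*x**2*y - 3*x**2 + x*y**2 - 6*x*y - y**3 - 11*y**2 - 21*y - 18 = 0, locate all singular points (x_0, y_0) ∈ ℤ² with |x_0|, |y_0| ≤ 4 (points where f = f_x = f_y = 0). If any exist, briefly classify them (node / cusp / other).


Singular points: {(3, -3)}; classification: cusp.

Compute partial derivatives:
  f_x = 3*x**2 + 4*x*y - 6*x + y**2 - 6*y.
  f_y = 2*x**2 + 2*x*y - 6*x - 3*y**2 - 22*y - 21.
Scan x_0 ∈ {−4, ..., 4}. For each x_0, f_y(x_0, y) is a polynomial in y; find its integer roots y ∈ {−4, ..., 4}, then test f_x and f at those candidates.
  x = -4: f_y(-4, y) = -3*y**2 - 30*y + 35; no integer root y with |y| ≤ 4.
  x = -3: f_y(-3, y) = -3*y**2 - 28*y + 15; no integer root y with |y| ≤ 4.
  x = -2: f_y(-2, y) = -3*y**2 - 26*y - 1; no integer root y with |y| ≤ 4.
  x = -1: f_y(-1, y) = -3*y**2 - 24*y - 13; no integer root y with |y| ≤ 4.
  x = 0: f_y(0, y) = -3*y**2 - 22*y - 21; no integer root y with |y| ≤ 4.
  x = 1: f_y(1, y) = -3*y**2 - 20*y - 25; no integer root y with |y| ≤ 4.
  x = 2: f_y(2, y) = -3*y**2 - 18*y - 25; no integer root y with |y| ≤ 4.
  x = 3: f_y(3, y) = -3*y**2 - 16*y - 21; vanishes at y ∈ {-3}. (3, -3): f_x = 0, f = 0 — SINGULAR.
  x = 4: f_y(4, y) = -3*y**2 - 14*y - 13; no integer root y with |y| ≤ 4.
Only singular point on the grid: (3, -3).
Classify: substitute x = 3 + u, y = -3 + v and expand: f = u**3 + 2*u**2*v + u*v**2 - v**3 + v**2.
No constant or linear terms (consistent with a singular point). Quadratic part: v**2. Cubic part: u**3 + 2*u**2*v + u*v**2 - v**3.
The quadratic part v**2 is a perfect square, so there is a single (double) tangent line v = 0, i.e. y = -3. Restricting the cubic part to that line (v = 0) leaves u**3 ≠ 0, so f is not divisible by v and the branch is v² ≈ -u**3 to lowest order — this is a cusp.
Classification: cusp.


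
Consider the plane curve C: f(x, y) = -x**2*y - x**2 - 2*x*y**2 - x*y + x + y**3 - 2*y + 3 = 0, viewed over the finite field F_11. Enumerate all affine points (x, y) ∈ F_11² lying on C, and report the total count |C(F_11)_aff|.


Affine F_11-points: {(1, 3), (1, 7), (3, 1), (4, 2), (5, 3), (7, 1), (8, 7)}; count = 7.

For each of the 121 pairs (x, y) ∈ F_11², evaluate f(x, y) mod 11. Record the zeros.
  x = 0: [0↦3, 1↦2, 2↦7, 3↦2, 4↦4, 5↦8, 6↦9, 7↦2, 8↦4, 9↦10, 10↦4]  zeros at y ∈ ∅
  x = 1: [0↦3, 1↦9, 2↦6, 3↦0, 4↦8, 5↦3, 6↦2, 7↦0, 8↦3, 9↦6, 10↦4]  zeros at y ∈ {3, 7}
  x = 2: [0↦1, 1↦1, 2↦10, 3↦1, 4↦2, 5↦8, 6↦3, 7↦4, 8↦6, 9↦4, 10↦4]  zeros at y ∈ ∅
  x = 3: [0↦8, 1↦0, 2↦8, 3↦5, 4↦8, 5↦1, 6↦1, 7↦3, 8↦2, 9↦4, 10↦4]  zeros at y ∈ {1}
  x = 4: [0↦2, 1↦6, 2↦0, 3↦1, 4↦4, 5↦4, 6↦7, 7↦8, 8↦2, 9↦6, 10↦4]  zeros at y ∈ {2}
  x = 5: [0↦5, 1↦8, 2↦8, 3↦0, 4↦1, 5↦6, 6↦10, 7↦8, 8↦6, 9↦10, 10↦4]  zeros at y ∈ {3}
  x = 6: [0↦6, 1↦6, 2↦10, 3↦2, 4↦10, 5↦7, 6↦10, 7↦3, 8↦3, 9↦5, 10↦4]  zeros at y ∈ ∅
  x = 7: [0↦5, 1↦0, 2↦6, 3↦7, 4↦9, 5↦7, 6↦7, 7↦4, 8↦4, 9↦2, 10↦4]  zeros at y ∈ {1}
  x = 8: [0↦2, 1↦1, 2↦7, 3↦4, 4↦9, 5↦6, 6↦1, 7↦0, 8↦9, 9↦1, 10↦4]  zeros at y ∈ {7}
  x = 9: [0↦8, 1↦9, 2↦2, 3↦4, 4↦10, 5↦4, 6↦3, 7↦2, 8↦7, 9↦2, 10↦4]  zeros at y ∈ ∅
  x = 10: [0↦1, 1↦2, 2↦2, 3↦7, 4↦1, 5↦1, 6↦2, 7↦10, 8↦9, 9↦5, 10↦4]  zeros at y ∈ ∅
Collecting zeros: affine points = {(1, 3), (1, 7), (3, 1), (4, 2), (5, 3), (7, 1), (8, 7)}.
Total count |C(F_11)_aff| = 7.
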